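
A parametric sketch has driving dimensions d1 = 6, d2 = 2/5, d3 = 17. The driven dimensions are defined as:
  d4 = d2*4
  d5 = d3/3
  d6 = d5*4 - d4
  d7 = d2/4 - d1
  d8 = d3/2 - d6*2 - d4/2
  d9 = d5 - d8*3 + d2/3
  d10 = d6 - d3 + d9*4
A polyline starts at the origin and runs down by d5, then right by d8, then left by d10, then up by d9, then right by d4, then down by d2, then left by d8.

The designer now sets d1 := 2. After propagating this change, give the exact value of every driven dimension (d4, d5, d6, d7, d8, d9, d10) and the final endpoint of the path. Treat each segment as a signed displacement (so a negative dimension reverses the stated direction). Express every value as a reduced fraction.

Apply edit: d1 := 2
  d4 = d2*4 = 8/5
  d5 = d3/3 = 17/3
  d6 = d5*4 - d4 = 316/15
  d7 = d2/4 - d1 = -19/10
  d8 = d3/2 - d6*2 - d4/2 = -1033/30
  d9 = d5 - d8*3 + d2/3 = 1091/10
  d10 = d6 - d3 + d9*4 = 6607/15
Walk from origin (0, 0):
  seg 1: down by d5 = 17/3 → (0, -17/3)
  seg 2: right by d8 = -1033/30 → (-1033/30, -17/3)
  seg 3: left by d10 = 6607/15 → (-4749/10, -17/3)
  seg 4: up by d9 = 1091/10 → (-4749/10, 3103/30)
  seg 5: right by d4 = 8/5 → (-4733/10, 3103/30)
  seg 6: down by d2 = 2/5 → (-4733/10, 3091/30)
  seg 7: left by d8 = -1033/30 → (-6583/15, 3091/30)

d4 = 8/5
d5 = 17/3
d6 = 316/15
d7 = -19/10
d8 = -1033/30
d9 = 1091/10
d10 = 6607/15
endpoint = (-6583/15, 3091/30)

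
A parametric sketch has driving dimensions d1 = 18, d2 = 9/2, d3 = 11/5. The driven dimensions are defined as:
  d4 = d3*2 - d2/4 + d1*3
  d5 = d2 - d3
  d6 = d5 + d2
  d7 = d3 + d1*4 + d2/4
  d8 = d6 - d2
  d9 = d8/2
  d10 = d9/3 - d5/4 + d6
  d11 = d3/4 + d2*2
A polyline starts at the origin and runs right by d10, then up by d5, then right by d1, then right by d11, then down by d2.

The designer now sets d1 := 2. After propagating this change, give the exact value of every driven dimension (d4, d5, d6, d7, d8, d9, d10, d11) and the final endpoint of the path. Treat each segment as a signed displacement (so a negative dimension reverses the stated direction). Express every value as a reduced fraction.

Apply edit: d1 := 2
  d4 = d3*2 - d2/4 + d1*3 = 371/40
  d5 = d2 - d3 = 23/10
  d6 = d5 + d2 = 34/5
  d7 = d3 + d1*4 + d2/4 = 453/40
  d8 = d6 - d2 = 23/10
  d9 = d8/2 = 23/20
  d10 = d9/3 - d5/4 + d6 = 793/120
  d11 = d3/4 + d2*2 = 191/20
Walk from origin (0, 0):
  seg 1: right by d10 = 793/120 → (793/120, 0)
  seg 2: up by d5 = 23/10 → (793/120, 23/10)
  seg 3: right by d1 = 2 → (1033/120, 23/10)
  seg 4: right by d11 = 191/20 → (2179/120, 23/10)
  seg 5: down by d2 = 9/2 → (2179/120, -11/5)

d4 = 371/40
d5 = 23/10
d6 = 34/5
d7 = 453/40
d8 = 23/10
d9 = 23/20
d10 = 793/120
d11 = 191/20
endpoint = (2179/120, -11/5)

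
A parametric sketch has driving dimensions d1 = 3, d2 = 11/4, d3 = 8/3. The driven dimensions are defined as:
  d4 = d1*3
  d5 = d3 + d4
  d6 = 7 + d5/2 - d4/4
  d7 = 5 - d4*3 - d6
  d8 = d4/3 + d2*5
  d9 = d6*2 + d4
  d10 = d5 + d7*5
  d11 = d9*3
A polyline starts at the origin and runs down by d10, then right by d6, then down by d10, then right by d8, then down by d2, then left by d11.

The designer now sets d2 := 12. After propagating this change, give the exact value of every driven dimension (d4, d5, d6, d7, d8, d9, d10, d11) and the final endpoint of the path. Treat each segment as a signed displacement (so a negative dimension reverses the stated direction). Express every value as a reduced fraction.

Apply edit: d2 := 12
  d4 = d1*3 = 9
  d5 = d3 + d4 = 35/3
  d6 = 7 + d5/2 - d4/4 = 127/12
  d7 = 5 - d4*3 - d6 = -391/12
  d8 = d4/3 + d2*5 = 63
  d9 = d6*2 + d4 = 181/6
  d10 = d5 + d7*5 = -605/4
  d11 = d9*3 = 181/2
Walk from origin (0, 0):
  seg 1: down by d10 = -605/4 → (0, 605/4)
  seg 2: right by d6 = 127/12 → (127/12, 605/4)
  seg 3: down by d10 = -605/4 → (127/12, 605/2)
  seg 4: right by d8 = 63 → (883/12, 605/2)
  seg 5: down by d2 = 12 → (883/12, 581/2)
  seg 6: left by d11 = 181/2 → (-203/12, 581/2)

d4 = 9
d5 = 35/3
d6 = 127/12
d7 = -391/12
d8 = 63
d9 = 181/6
d10 = -605/4
d11 = 181/2
endpoint = (-203/12, 581/2)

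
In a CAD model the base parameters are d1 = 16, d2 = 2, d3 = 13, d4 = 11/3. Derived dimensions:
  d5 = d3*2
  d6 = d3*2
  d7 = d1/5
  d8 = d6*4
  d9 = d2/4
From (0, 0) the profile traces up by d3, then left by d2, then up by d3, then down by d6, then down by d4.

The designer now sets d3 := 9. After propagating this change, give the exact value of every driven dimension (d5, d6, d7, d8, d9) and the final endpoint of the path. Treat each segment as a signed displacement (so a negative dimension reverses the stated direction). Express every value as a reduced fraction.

Apply edit: d3 := 9
  d5 = d3*2 = 18
  d6 = d3*2 = 18
  d7 = d1/5 = 16/5
  d8 = d6*4 = 72
  d9 = d2/4 = 1/2
Walk from origin (0, 0):
  seg 1: up by d3 = 9 → (0, 9)
  seg 2: left by d2 = 2 → (-2, 9)
  seg 3: up by d3 = 9 → (-2, 18)
  seg 4: down by d6 = 18 → (-2, 0)
  seg 5: down by d4 = 11/3 → (-2, -11/3)

d5 = 18
d6 = 18
d7 = 16/5
d8 = 72
d9 = 1/2
endpoint = (-2, -11/3)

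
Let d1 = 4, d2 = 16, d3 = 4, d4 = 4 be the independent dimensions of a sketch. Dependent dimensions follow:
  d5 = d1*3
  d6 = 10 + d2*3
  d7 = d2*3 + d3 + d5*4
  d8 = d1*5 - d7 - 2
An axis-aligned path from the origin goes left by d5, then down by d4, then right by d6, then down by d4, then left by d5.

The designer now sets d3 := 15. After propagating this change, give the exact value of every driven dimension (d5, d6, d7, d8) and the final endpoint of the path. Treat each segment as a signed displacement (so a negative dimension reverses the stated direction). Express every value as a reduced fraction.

d5 = 12
d6 = 58
d7 = 111
d8 = -93
endpoint = (34, -8)

Apply edit: d3 := 15
  d5 = d1*3 = 12
  d6 = 10 + d2*3 = 58
  d7 = d2*3 + d3 + d5*4 = 111
  d8 = d1*5 - d7 - 2 = -93
Walk from origin (0, 0):
  seg 1: left by d5 = 12 → (-12, 0)
  seg 2: down by d4 = 4 → (-12, -4)
  seg 3: right by d6 = 58 → (46, -4)
  seg 4: down by d4 = 4 → (46, -8)
  seg 5: left by d5 = 12 → (34, -8)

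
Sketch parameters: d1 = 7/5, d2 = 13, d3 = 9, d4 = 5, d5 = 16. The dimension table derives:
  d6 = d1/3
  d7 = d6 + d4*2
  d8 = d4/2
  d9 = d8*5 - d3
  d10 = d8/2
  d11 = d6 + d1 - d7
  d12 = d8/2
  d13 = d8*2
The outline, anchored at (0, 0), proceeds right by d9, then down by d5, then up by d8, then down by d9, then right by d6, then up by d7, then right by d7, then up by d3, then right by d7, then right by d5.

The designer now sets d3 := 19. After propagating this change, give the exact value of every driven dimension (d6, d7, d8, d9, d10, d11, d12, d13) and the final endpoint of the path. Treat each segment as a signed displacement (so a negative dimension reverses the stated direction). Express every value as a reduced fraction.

Apply edit: d3 := 19
  d6 = d1/3 = 7/15
  d7 = d6 + d4*2 = 157/15
  d8 = d4/2 = 5/2
  d9 = d8*5 - d3 = -13/2
  d10 = d8/2 = 5/4
  d11 = d6 + d1 - d7 = -43/5
  d12 = d8/2 = 5/4
  d13 = d8*2 = 5
Walk from origin (0, 0):
  seg 1: right by d9 = -13/2 → (-13/2, 0)
  seg 2: down by d5 = 16 → (-13/2, -16)
  seg 3: up by d8 = 5/2 → (-13/2, -27/2)
  seg 4: down by d9 = -13/2 → (-13/2, -7)
  seg 5: right by d6 = 7/15 → (-181/30, -7)
  seg 6: up by d7 = 157/15 → (-181/30, 52/15)
  seg 7: right by d7 = 157/15 → (133/30, 52/15)
  seg 8: up by d3 = 19 → (133/30, 337/15)
  seg 9: right by d7 = 157/15 → (149/10, 337/15)
  seg 10: right by d5 = 16 → (309/10, 337/15)

d6 = 7/15
d7 = 157/15
d8 = 5/2
d9 = -13/2
d10 = 5/4
d11 = -43/5
d12 = 5/4
d13 = 5
endpoint = (309/10, 337/15)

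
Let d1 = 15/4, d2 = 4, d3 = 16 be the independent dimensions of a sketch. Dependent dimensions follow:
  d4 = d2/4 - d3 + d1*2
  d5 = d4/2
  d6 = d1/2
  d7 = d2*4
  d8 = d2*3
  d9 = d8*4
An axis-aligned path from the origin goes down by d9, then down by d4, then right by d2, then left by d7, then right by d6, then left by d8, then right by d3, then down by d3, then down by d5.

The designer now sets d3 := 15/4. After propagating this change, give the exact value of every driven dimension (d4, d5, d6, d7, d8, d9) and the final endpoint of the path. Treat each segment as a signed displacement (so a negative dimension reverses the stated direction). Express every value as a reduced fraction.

Apply edit: d3 := 15/4
  d4 = d2/4 - d3 + d1*2 = 19/4
  d5 = d4/2 = 19/8
  d6 = d1/2 = 15/8
  d7 = d2*4 = 16
  d8 = d2*3 = 12
  d9 = d8*4 = 48
Walk from origin (0, 0):
  seg 1: down by d9 = 48 → (0, -48)
  seg 2: down by d4 = 19/4 → (0, -211/4)
  seg 3: right by d2 = 4 → (4, -211/4)
  seg 4: left by d7 = 16 → (-12, -211/4)
  seg 5: right by d6 = 15/8 → (-81/8, -211/4)
  seg 6: left by d8 = 12 → (-177/8, -211/4)
  seg 7: right by d3 = 15/4 → (-147/8, -211/4)
  seg 8: down by d3 = 15/4 → (-147/8, -113/2)
  seg 9: down by d5 = 19/8 → (-147/8, -471/8)

d4 = 19/4
d5 = 19/8
d6 = 15/8
d7 = 16
d8 = 12
d9 = 48
endpoint = (-147/8, -471/8)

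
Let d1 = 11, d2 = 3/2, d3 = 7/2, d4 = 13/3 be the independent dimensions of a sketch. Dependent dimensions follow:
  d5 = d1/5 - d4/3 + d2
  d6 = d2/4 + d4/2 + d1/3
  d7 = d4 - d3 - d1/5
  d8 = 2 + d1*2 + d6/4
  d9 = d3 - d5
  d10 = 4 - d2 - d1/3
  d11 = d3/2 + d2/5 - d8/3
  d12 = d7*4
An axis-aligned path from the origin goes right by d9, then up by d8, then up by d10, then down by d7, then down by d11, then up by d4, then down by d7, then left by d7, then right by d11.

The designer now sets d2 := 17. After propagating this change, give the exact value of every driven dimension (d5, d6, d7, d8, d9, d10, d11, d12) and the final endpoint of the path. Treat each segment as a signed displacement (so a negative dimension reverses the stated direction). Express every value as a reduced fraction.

Apply edit: d2 := 17
  d5 = d1/5 - d4/3 + d2 = 799/45
  d6 = d2/4 + d4/2 + d1/3 = 121/12
  d7 = d4 - d3 - d1/5 = -41/30
  d8 = 2 + d1*2 + d6/4 = 1273/48
  d9 = d3 - d5 = -1283/90
  d10 = 4 - d2 - d1/3 = -50/3
  d11 = d3/2 + d2/5 - d8/3 = -2657/720
  d12 = d7*4 = -82/15
Walk from origin (0, 0):
  seg 1: right by d9 = -1283/90 → (-1283/90, 0)
  seg 2: up by d8 = 1273/48 → (-1283/90, 1273/48)
  seg 3: up by d10 = -50/3 → (-1283/90, 473/48)
  seg 4: down by d7 = -41/30 → (-1283/90, 2693/240)
  seg 5: down by d11 = -2657/720 → (-1283/90, 671/45)
  seg 6: up by d4 = 13/3 → (-1283/90, 866/45)
  seg 7: down by d7 = -41/30 → (-1283/90, 371/18)
  seg 8: left by d7 = -41/30 → (-116/9, 371/18)
  seg 9: right by d11 = -2657/720 → (-3979/240, 371/18)

d5 = 799/45
d6 = 121/12
d7 = -41/30
d8 = 1273/48
d9 = -1283/90
d10 = -50/3
d11 = -2657/720
d12 = -82/15
endpoint = (-3979/240, 371/18)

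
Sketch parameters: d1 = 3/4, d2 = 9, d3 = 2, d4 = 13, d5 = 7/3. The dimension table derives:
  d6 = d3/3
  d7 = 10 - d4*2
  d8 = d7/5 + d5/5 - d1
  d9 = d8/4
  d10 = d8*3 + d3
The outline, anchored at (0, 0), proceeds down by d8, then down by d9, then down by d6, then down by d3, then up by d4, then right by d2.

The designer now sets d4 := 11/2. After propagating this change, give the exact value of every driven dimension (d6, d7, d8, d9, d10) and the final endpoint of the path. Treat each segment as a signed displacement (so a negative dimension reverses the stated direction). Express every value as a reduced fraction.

d6 = 2/3
d7 = -1
d8 = -29/60
d9 = -29/240
d10 = 11/20
endpoint = (9, 55/16)

Apply edit: d4 := 11/2
  d6 = d3/3 = 2/3
  d7 = 10 - d4*2 = -1
  d8 = d7/5 + d5/5 - d1 = -29/60
  d9 = d8/4 = -29/240
  d10 = d8*3 + d3 = 11/20
Walk from origin (0, 0):
  seg 1: down by d8 = -29/60 → (0, 29/60)
  seg 2: down by d9 = -29/240 → (0, 29/48)
  seg 3: down by d6 = 2/3 → (0, -1/16)
  seg 4: down by d3 = 2 → (0, -33/16)
  seg 5: up by d4 = 11/2 → (0, 55/16)
  seg 6: right by d2 = 9 → (9, 55/16)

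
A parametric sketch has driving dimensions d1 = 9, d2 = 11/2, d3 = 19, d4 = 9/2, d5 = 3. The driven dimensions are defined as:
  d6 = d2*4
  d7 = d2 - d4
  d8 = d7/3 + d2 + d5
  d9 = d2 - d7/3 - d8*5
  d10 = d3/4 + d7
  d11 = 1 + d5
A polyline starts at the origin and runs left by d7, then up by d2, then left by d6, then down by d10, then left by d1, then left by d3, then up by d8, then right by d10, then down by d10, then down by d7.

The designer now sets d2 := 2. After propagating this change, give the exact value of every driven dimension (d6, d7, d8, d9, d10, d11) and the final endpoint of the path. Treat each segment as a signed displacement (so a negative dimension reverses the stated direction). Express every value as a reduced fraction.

Apply edit: d2 := 2
  d6 = d2*4 = 8
  d7 = d2 - d4 = -5/2
  d8 = d7/3 + d2 + d5 = 25/6
  d9 = d2 - d7/3 - d8*5 = -18
  d10 = d3/4 + d7 = 9/4
  d11 = 1 + d5 = 4
Walk from origin (0, 0):
  seg 1: left by d7 = -5/2 → (5/2, 0)
  seg 2: up by d2 = 2 → (5/2, 2)
  seg 3: left by d6 = 8 → (-11/2, 2)
  seg 4: down by d10 = 9/4 → (-11/2, -1/4)
  seg 5: left by d1 = 9 → (-29/2, -1/4)
  seg 6: left by d3 = 19 → (-67/2, -1/4)
  seg 7: up by d8 = 25/6 → (-67/2, 47/12)
  seg 8: right by d10 = 9/4 → (-125/4, 47/12)
  seg 9: down by d10 = 9/4 → (-125/4, 5/3)
  seg 10: down by d7 = -5/2 → (-125/4, 25/6)

d6 = 8
d7 = -5/2
d8 = 25/6
d9 = -18
d10 = 9/4
d11 = 4
endpoint = (-125/4, 25/6)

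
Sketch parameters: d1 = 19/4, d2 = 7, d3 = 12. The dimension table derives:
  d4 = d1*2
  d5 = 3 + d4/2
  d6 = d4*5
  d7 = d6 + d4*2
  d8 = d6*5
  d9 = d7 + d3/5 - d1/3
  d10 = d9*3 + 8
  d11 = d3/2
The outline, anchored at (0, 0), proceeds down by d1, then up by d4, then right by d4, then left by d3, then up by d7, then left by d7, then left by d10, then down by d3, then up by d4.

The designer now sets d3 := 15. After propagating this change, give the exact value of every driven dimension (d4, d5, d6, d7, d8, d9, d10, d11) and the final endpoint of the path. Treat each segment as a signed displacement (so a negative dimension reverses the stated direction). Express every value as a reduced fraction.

Apply edit: d3 := 15
  d4 = d1*2 = 19/2
  d5 = 3 + d4/2 = 31/4
  d6 = d4*5 = 95/2
  d7 = d6 + d4*2 = 133/2
  d8 = d6*5 = 475/2
  d9 = d7 + d3/5 - d1/3 = 815/12
  d10 = d9*3 + 8 = 847/4
  d11 = d3/2 = 15/2
Walk from origin (0, 0):
  seg 1: down by d1 = 19/4 → (0, -19/4)
  seg 2: up by d4 = 19/2 → (0, 19/4)
  seg 3: right by d4 = 19/2 → (19/2, 19/4)
  seg 4: left by d3 = 15 → (-11/2, 19/4)
  seg 5: up by d7 = 133/2 → (-11/2, 285/4)
  seg 6: left by d7 = 133/2 → (-72, 285/4)
  seg 7: left by d10 = 847/4 → (-1135/4, 285/4)
  seg 8: down by d3 = 15 → (-1135/4, 225/4)
  seg 9: up by d4 = 19/2 → (-1135/4, 263/4)

d4 = 19/2
d5 = 31/4
d6 = 95/2
d7 = 133/2
d8 = 475/2
d9 = 815/12
d10 = 847/4
d11 = 15/2
endpoint = (-1135/4, 263/4)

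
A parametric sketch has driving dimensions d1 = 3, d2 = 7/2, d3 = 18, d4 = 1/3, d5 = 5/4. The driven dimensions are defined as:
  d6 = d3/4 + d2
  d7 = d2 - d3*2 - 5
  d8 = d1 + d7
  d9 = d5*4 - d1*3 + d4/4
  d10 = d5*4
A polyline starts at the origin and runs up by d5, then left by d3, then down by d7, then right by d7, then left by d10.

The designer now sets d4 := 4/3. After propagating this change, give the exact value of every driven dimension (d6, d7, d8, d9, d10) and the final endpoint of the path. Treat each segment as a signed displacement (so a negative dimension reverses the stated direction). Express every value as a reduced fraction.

Apply edit: d4 := 4/3
  d6 = d3/4 + d2 = 8
  d7 = d2 - d3*2 - 5 = -75/2
  d8 = d1 + d7 = -69/2
  d9 = d5*4 - d1*3 + d4/4 = -11/3
  d10 = d5*4 = 5
Walk from origin (0, 0):
  seg 1: up by d5 = 5/4 → (0, 5/4)
  seg 2: left by d3 = 18 → (-18, 5/4)
  seg 3: down by d7 = -75/2 → (-18, 155/4)
  seg 4: right by d7 = -75/2 → (-111/2, 155/4)
  seg 5: left by d10 = 5 → (-121/2, 155/4)

d6 = 8
d7 = -75/2
d8 = -69/2
d9 = -11/3
d10 = 5
endpoint = (-121/2, 155/4)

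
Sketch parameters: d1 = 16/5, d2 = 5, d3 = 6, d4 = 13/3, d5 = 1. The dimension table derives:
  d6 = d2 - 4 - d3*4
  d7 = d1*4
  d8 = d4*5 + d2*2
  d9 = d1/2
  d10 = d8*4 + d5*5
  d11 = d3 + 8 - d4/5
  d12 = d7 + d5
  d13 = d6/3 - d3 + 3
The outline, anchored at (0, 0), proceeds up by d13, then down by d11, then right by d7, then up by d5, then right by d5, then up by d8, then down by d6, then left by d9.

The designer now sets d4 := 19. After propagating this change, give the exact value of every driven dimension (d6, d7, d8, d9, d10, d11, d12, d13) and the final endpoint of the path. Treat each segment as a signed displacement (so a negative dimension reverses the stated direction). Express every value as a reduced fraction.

d6 = -23
d7 = 64/5
d8 = 105
d9 = 8/5
d10 = 425
d11 = 51/5
d12 = 69/5
d13 = -32/3
endpoint = (61/5, 1622/15)

Apply edit: d4 := 19
  d6 = d2 - 4 - d3*4 = -23
  d7 = d1*4 = 64/5
  d8 = d4*5 + d2*2 = 105
  d9 = d1/2 = 8/5
  d10 = d8*4 + d5*5 = 425
  d11 = d3 + 8 - d4/5 = 51/5
  d12 = d7 + d5 = 69/5
  d13 = d6/3 - d3 + 3 = -32/3
Walk from origin (0, 0):
  seg 1: up by d13 = -32/3 → (0, -32/3)
  seg 2: down by d11 = 51/5 → (0, -313/15)
  seg 3: right by d7 = 64/5 → (64/5, -313/15)
  seg 4: up by d5 = 1 → (64/5, -298/15)
  seg 5: right by d5 = 1 → (69/5, -298/15)
  seg 6: up by d8 = 105 → (69/5, 1277/15)
  seg 7: down by d6 = -23 → (69/5, 1622/15)
  seg 8: left by d9 = 8/5 → (61/5, 1622/15)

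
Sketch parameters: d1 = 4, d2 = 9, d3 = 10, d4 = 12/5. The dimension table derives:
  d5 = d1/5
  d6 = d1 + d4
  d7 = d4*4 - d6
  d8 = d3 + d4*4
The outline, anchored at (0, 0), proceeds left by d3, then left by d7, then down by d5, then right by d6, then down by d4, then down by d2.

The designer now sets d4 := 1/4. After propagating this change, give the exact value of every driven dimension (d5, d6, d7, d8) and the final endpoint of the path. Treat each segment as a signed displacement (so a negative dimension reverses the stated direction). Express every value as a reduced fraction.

d5 = 4/5
d6 = 17/4
d7 = -13/4
d8 = 11
endpoint = (-5/2, -201/20)

Apply edit: d4 := 1/4
  d5 = d1/5 = 4/5
  d6 = d1 + d4 = 17/4
  d7 = d4*4 - d6 = -13/4
  d8 = d3 + d4*4 = 11
Walk from origin (0, 0):
  seg 1: left by d3 = 10 → (-10, 0)
  seg 2: left by d7 = -13/4 → (-27/4, 0)
  seg 3: down by d5 = 4/5 → (-27/4, -4/5)
  seg 4: right by d6 = 17/4 → (-5/2, -4/5)
  seg 5: down by d4 = 1/4 → (-5/2, -21/20)
  seg 6: down by d2 = 9 → (-5/2, -201/20)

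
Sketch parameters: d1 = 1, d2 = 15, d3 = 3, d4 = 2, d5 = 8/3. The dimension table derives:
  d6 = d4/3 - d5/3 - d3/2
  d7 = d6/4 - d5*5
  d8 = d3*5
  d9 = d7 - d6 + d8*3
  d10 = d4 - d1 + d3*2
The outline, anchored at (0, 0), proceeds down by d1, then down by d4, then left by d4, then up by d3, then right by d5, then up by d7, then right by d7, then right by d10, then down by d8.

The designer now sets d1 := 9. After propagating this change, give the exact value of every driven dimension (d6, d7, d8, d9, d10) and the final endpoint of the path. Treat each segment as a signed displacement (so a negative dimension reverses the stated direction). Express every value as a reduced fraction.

Apply edit: d1 := 9
  d6 = d4/3 - d5/3 - d3/2 = -31/18
  d7 = d6/4 - d5*5 = -991/72
  d8 = d3*5 = 15
  d9 = d7 - d6 + d8*3 = 791/24
  d10 = d4 - d1 + d3*2 = -1
Walk from origin (0, 0):
  seg 1: down by d1 = 9 → (0, -9)
  seg 2: down by d4 = 2 → (0, -11)
  seg 3: left by d4 = 2 → (-2, -11)
  seg 4: up by d3 = 3 → (-2, -8)
  seg 5: right by d5 = 8/3 → (2/3, -8)
  seg 6: up by d7 = -991/72 → (2/3, -1567/72)
  seg 7: right by d7 = -991/72 → (-943/72, -1567/72)
  seg 8: right by d10 = -1 → (-1015/72, -1567/72)
  seg 9: down by d8 = 15 → (-1015/72, -2647/72)

d6 = -31/18
d7 = -991/72
d8 = 15
d9 = 791/24
d10 = -1
endpoint = (-1015/72, -2647/72)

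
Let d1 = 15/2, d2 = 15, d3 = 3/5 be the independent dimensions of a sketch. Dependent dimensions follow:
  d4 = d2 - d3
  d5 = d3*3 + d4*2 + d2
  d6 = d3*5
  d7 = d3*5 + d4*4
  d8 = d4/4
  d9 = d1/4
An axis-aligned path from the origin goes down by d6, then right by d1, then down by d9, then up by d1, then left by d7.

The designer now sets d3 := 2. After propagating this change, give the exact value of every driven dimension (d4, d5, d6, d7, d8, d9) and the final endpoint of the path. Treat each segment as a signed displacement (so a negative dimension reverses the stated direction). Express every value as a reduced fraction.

Apply edit: d3 := 2
  d4 = d2 - d3 = 13
  d5 = d3*3 + d4*2 + d2 = 47
  d6 = d3*5 = 10
  d7 = d3*5 + d4*4 = 62
  d8 = d4/4 = 13/4
  d9 = d1/4 = 15/8
Walk from origin (0, 0):
  seg 1: down by d6 = 10 → (0, -10)
  seg 2: right by d1 = 15/2 → (15/2, -10)
  seg 3: down by d9 = 15/8 → (15/2, -95/8)
  seg 4: up by d1 = 15/2 → (15/2, -35/8)
  seg 5: left by d7 = 62 → (-109/2, -35/8)

d4 = 13
d5 = 47
d6 = 10
d7 = 62
d8 = 13/4
d9 = 15/8
endpoint = (-109/2, -35/8)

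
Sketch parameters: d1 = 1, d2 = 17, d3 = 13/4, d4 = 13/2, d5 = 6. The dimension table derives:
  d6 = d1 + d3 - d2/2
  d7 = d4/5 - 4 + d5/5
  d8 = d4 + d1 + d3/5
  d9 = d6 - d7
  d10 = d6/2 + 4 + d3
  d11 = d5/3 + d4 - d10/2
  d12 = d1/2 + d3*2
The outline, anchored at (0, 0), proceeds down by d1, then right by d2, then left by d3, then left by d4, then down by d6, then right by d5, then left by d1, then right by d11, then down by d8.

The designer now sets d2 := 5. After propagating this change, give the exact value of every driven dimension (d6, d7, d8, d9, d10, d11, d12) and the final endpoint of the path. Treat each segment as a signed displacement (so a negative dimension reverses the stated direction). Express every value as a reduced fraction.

d6 = 7/4
d7 = -3/2
d8 = 163/20
d9 = 13/4
d10 = 65/8
d11 = 71/16
d12 = 7
endpoint = (75/16, -109/10)

Apply edit: d2 := 5
  d6 = d1 + d3 - d2/2 = 7/4
  d7 = d4/5 - 4 + d5/5 = -3/2
  d8 = d4 + d1 + d3/5 = 163/20
  d9 = d6 - d7 = 13/4
  d10 = d6/2 + 4 + d3 = 65/8
  d11 = d5/3 + d4 - d10/2 = 71/16
  d12 = d1/2 + d3*2 = 7
Walk from origin (0, 0):
  seg 1: down by d1 = 1 → (0, -1)
  seg 2: right by d2 = 5 → (5, -1)
  seg 3: left by d3 = 13/4 → (7/4, -1)
  seg 4: left by d4 = 13/2 → (-19/4, -1)
  seg 5: down by d6 = 7/4 → (-19/4, -11/4)
  seg 6: right by d5 = 6 → (5/4, -11/4)
  seg 7: left by d1 = 1 → (1/4, -11/4)
  seg 8: right by d11 = 71/16 → (75/16, -11/4)
  seg 9: down by d8 = 163/20 → (75/16, -109/10)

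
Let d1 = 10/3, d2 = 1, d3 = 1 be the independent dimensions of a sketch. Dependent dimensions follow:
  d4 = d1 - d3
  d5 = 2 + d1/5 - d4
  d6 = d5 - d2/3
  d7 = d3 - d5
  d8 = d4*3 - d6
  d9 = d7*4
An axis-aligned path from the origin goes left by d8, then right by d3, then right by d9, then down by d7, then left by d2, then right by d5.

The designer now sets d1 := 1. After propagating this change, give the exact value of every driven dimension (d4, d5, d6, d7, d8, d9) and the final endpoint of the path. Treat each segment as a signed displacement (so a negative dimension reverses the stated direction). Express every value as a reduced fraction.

d4 = 0
d5 = 11/5
d6 = 28/15
d7 = -6/5
d8 = -28/15
d9 = -24/5
endpoint = (-11/15, 6/5)

Apply edit: d1 := 1
  d4 = d1 - d3 = 0
  d5 = 2 + d1/5 - d4 = 11/5
  d6 = d5 - d2/3 = 28/15
  d7 = d3 - d5 = -6/5
  d8 = d4*3 - d6 = -28/15
  d9 = d7*4 = -24/5
Walk from origin (0, 0):
  seg 1: left by d8 = -28/15 → (28/15, 0)
  seg 2: right by d3 = 1 → (43/15, 0)
  seg 3: right by d9 = -24/5 → (-29/15, 0)
  seg 4: down by d7 = -6/5 → (-29/15, 6/5)
  seg 5: left by d2 = 1 → (-44/15, 6/5)
  seg 6: right by d5 = 11/5 → (-11/15, 6/5)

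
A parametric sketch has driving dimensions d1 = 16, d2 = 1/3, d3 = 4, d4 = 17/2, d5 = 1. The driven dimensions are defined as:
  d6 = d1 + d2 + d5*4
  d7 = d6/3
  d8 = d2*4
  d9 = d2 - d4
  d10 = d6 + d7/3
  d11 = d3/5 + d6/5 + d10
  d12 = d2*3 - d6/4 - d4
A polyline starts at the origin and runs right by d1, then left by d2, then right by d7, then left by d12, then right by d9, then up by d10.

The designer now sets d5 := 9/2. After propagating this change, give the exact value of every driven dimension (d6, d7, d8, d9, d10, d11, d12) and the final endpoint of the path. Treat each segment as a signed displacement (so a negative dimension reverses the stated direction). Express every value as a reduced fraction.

d6 = 103/3
d7 = 103/9
d8 = 4/3
d9 = -49/6
d10 = 1030/27
d11 = 1237/27
d12 = -193/12
endpoint = (1261/36, 1030/27)

Apply edit: d5 := 9/2
  d6 = d1 + d2 + d5*4 = 103/3
  d7 = d6/3 = 103/9
  d8 = d2*4 = 4/3
  d9 = d2 - d4 = -49/6
  d10 = d6 + d7/3 = 1030/27
  d11 = d3/5 + d6/5 + d10 = 1237/27
  d12 = d2*3 - d6/4 - d4 = -193/12
Walk from origin (0, 0):
  seg 1: right by d1 = 16 → (16, 0)
  seg 2: left by d2 = 1/3 → (47/3, 0)
  seg 3: right by d7 = 103/9 → (244/9, 0)
  seg 4: left by d12 = -193/12 → (1555/36, 0)
  seg 5: right by d9 = -49/6 → (1261/36, 0)
  seg 6: up by d10 = 1030/27 → (1261/36, 1030/27)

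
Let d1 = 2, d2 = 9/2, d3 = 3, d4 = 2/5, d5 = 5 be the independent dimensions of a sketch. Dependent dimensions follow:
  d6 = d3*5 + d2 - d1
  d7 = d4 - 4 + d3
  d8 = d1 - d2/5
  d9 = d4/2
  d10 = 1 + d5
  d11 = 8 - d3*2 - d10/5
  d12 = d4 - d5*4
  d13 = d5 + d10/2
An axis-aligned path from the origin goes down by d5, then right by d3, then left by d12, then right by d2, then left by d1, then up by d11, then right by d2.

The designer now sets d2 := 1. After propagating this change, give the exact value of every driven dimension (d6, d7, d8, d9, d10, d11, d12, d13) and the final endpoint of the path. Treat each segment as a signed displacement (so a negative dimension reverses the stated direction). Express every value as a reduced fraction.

Apply edit: d2 := 1
  d6 = d3*5 + d2 - d1 = 14
  d7 = d4 - 4 + d3 = -3/5
  d8 = d1 - d2/5 = 9/5
  d9 = d4/2 = 1/5
  d10 = 1 + d5 = 6
  d11 = 8 - d3*2 - d10/5 = 4/5
  d12 = d4 - d5*4 = -98/5
  d13 = d5 + d10/2 = 8
Walk from origin (0, 0):
  seg 1: down by d5 = 5 → (0, -5)
  seg 2: right by d3 = 3 → (3, -5)
  seg 3: left by d12 = -98/5 → (113/5, -5)
  seg 4: right by d2 = 1 → (118/5, -5)
  seg 5: left by d1 = 2 → (108/5, -5)
  seg 6: up by d11 = 4/5 → (108/5, -21/5)
  seg 7: right by d2 = 1 → (113/5, -21/5)

d6 = 14
d7 = -3/5
d8 = 9/5
d9 = 1/5
d10 = 6
d11 = 4/5
d12 = -98/5
d13 = 8
endpoint = (113/5, -21/5)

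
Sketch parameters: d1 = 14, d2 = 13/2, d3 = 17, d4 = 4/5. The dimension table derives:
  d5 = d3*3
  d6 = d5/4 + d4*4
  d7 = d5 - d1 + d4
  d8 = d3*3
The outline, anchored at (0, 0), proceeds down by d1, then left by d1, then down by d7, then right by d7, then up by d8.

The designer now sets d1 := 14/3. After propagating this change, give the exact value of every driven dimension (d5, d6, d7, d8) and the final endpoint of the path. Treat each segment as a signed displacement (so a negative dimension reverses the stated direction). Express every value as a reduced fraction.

Apply edit: d1 := 14/3
  d5 = d3*3 = 51
  d6 = d5/4 + d4*4 = 319/20
  d7 = d5 - d1 + d4 = 707/15
  d8 = d3*3 = 51
Walk from origin (0, 0):
  seg 1: down by d1 = 14/3 → (0, -14/3)
  seg 2: left by d1 = 14/3 → (-14/3, -14/3)
  seg 3: down by d7 = 707/15 → (-14/3, -259/5)
  seg 4: right by d7 = 707/15 → (637/15, -259/5)
  seg 5: up by d8 = 51 → (637/15, -4/5)

d5 = 51
d6 = 319/20
d7 = 707/15
d8 = 51
endpoint = (637/15, -4/5)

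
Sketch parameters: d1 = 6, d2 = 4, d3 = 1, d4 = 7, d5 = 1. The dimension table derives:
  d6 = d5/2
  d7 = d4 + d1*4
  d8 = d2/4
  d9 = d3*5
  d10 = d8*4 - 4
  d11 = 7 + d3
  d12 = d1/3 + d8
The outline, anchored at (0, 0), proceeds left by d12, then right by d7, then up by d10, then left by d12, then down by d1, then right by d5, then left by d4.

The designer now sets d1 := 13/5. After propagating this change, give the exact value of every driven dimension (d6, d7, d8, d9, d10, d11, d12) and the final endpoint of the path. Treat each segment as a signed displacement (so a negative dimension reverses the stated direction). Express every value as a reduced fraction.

Apply edit: d1 := 13/5
  d6 = d5/2 = 1/2
  d7 = d4 + d1*4 = 87/5
  d8 = d2/4 = 1
  d9 = d3*5 = 5
  d10 = d8*4 - 4 = 0
  d11 = 7 + d3 = 8
  d12 = d1/3 + d8 = 28/15
Walk from origin (0, 0):
  seg 1: left by d12 = 28/15 → (-28/15, 0)
  seg 2: right by d7 = 87/5 → (233/15, 0)
  seg 3: up by d10 = 0 → (233/15, 0)
  seg 4: left by d12 = 28/15 → (41/3, 0)
  seg 5: down by d1 = 13/5 → (41/3, -13/5)
  seg 6: right by d5 = 1 → (44/3, -13/5)
  seg 7: left by d4 = 7 → (23/3, -13/5)

d6 = 1/2
d7 = 87/5
d8 = 1
d9 = 5
d10 = 0
d11 = 8
d12 = 28/15
endpoint = (23/3, -13/5)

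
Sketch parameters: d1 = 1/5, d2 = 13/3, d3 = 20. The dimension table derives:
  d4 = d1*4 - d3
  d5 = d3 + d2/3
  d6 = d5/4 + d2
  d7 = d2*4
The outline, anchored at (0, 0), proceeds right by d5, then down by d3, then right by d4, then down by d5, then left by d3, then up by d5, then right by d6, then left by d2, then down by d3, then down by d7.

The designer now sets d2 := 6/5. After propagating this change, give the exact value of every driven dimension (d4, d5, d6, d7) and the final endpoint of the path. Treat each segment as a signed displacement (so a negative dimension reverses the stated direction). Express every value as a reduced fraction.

d4 = -96/5
d5 = 102/5
d6 = 63/10
d7 = 24/5
endpoint = (-137/10, -224/5)

Apply edit: d2 := 6/5
  d4 = d1*4 - d3 = -96/5
  d5 = d3 + d2/3 = 102/5
  d6 = d5/4 + d2 = 63/10
  d7 = d2*4 = 24/5
Walk from origin (0, 0):
  seg 1: right by d5 = 102/5 → (102/5, 0)
  seg 2: down by d3 = 20 → (102/5, -20)
  seg 3: right by d4 = -96/5 → (6/5, -20)
  seg 4: down by d5 = 102/5 → (6/5, -202/5)
  seg 5: left by d3 = 20 → (-94/5, -202/5)
  seg 6: up by d5 = 102/5 → (-94/5, -20)
  seg 7: right by d6 = 63/10 → (-25/2, -20)
  seg 8: left by d2 = 6/5 → (-137/10, -20)
  seg 9: down by d3 = 20 → (-137/10, -40)
  seg 10: down by d7 = 24/5 → (-137/10, -224/5)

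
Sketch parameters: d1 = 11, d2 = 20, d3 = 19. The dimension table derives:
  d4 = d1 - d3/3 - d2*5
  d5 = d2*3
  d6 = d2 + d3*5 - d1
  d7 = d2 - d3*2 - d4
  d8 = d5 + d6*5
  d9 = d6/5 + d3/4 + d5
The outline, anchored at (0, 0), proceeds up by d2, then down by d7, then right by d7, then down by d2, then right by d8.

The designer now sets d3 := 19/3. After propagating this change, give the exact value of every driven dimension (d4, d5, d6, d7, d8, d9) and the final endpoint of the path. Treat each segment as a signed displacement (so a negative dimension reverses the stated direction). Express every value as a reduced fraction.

Apply edit: d3 := 19/3
  d4 = d1 - d3/3 - d2*5 = -820/9
  d5 = d2*3 = 60
  d6 = d2 + d3*5 - d1 = 122/3
  d7 = d2 - d3*2 - d4 = 886/9
  d8 = d5 + d6*5 = 790/3
  d9 = d6/5 + d3/4 + d5 = 4183/60
Walk from origin (0, 0):
  seg 1: up by d2 = 20 → (0, 20)
  seg 2: down by d7 = 886/9 → (0, -706/9)
  seg 3: right by d7 = 886/9 → (886/9, -706/9)
  seg 4: down by d2 = 20 → (886/9, -886/9)
  seg 5: right by d8 = 790/3 → (3256/9, -886/9)

d4 = -820/9
d5 = 60
d6 = 122/3
d7 = 886/9
d8 = 790/3
d9 = 4183/60
endpoint = (3256/9, -886/9)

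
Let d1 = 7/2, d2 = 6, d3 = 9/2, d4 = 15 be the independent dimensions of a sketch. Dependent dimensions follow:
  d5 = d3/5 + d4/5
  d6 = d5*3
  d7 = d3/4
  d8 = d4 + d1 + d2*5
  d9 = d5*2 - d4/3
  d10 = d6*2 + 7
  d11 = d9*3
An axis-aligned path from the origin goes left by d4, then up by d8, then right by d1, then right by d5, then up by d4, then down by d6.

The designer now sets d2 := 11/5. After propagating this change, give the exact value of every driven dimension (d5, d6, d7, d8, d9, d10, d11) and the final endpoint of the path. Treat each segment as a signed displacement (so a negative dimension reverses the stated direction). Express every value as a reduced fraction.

Apply edit: d2 := 11/5
  d5 = d3/5 + d4/5 = 39/10
  d6 = d5*3 = 117/10
  d7 = d3/4 = 9/8
  d8 = d4 + d1 + d2*5 = 59/2
  d9 = d5*2 - d4/3 = 14/5
  d10 = d6*2 + 7 = 152/5
  d11 = d9*3 = 42/5
Walk from origin (0, 0):
  seg 1: left by d4 = 15 → (-15, 0)
  seg 2: up by d8 = 59/2 → (-15, 59/2)
  seg 3: right by d1 = 7/2 → (-23/2, 59/2)
  seg 4: right by d5 = 39/10 → (-38/5, 59/2)
  seg 5: up by d4 = 15 → (-38/5, 89/2)
  seg 6: down by d6 = 117/10 → (-38/5, 164/5)

d5 = 39/10
d6 = 117/10
d7 = 9/8
d8 = 59/2
d9 = 14/5
d10 = 152/5
d11 = 42/5
endpoint = (-38/5, 164/5)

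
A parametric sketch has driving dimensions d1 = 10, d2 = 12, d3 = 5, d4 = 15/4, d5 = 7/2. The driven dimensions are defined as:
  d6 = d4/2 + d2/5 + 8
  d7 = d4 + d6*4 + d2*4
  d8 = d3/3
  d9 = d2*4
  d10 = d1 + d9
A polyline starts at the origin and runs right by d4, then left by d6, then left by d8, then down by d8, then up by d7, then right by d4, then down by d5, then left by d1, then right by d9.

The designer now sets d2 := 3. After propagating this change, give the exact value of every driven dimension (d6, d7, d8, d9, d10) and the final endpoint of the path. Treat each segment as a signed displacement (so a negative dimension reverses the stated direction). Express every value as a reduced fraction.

Apply edit: d2 := 3
  d6 = d4/2 + d2/5 + 8 = 419/40
  d7 = d4 + d6*4 + d2*4 = 1153/20
  d8 = d3/3 = 5/3
  d9 = d2*4 = 12
  d10 = d1 + d9 = 22
Walk from origin (0, 0):
  seg 1: right by d4 = 15/4 → (15/4, 0)
  seg 2: left by d6 = 419/40 → (-269/40, 0)
  seg 3: left by d8 = 5/3 → (-1007/120, 0)
  seg 4: down by d8 = 5/3 → (-1007/120, -5/3)
  seg 5: up by d7 = 1153/20 → (-1007/120, 3359/60)
  seg 6: right by d4 = 15/4 → (-557/120, 3359/60)
  seg 7: down by d5 = 7/2 → (-557/120, 3149/60)
  seg 8: left by d1 = 10 → (-1757/120, 3149/60)
  seg 9: right by d9 = 12 → (-317/120, 3149/60)

d6 = 419/40
d7 = 1153/20
d8 = 5/3
d9 = 12
d10 = 22
endpoint = (-317/120, 3149/60)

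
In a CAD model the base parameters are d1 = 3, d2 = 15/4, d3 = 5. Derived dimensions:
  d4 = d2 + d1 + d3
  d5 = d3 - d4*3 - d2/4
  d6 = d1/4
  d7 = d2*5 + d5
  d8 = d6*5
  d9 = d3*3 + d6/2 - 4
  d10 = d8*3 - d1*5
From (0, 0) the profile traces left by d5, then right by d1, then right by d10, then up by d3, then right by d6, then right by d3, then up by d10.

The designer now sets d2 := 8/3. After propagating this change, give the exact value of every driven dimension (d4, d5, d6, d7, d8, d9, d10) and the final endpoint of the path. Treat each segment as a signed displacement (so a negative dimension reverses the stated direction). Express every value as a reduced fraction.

Apply edit: d2 := 8/3
  d4 = d2 + d1 + d3 = 32/3
  d5 = d3 - d4*3 - d2/4 = -83/3
  d6 = d1/4 = 3/4
  d7 = d2*5 + d5 = -43/3
  d8 = d6*5 = 15/4
  d9 = d3*3 + d6/2 - 4 = 91/8
  d10 = d8*3 - d1*5 = -15/4
Walk from origin (0, 0):
  seg 1: left by d5 = -83/3 → (83/3, 0)
  seg 2: right by d1 = 3 → (92/3, 0)
  seg 3: right by d10 = -15/4 → (323/12, 0)
  seg 4: up by d3 = 5 → (323/12, 5)
  seg 5: right by d6 = 3/4 → (83/3, 5)
  seg 6: right by d3 = 5 → (98/3, 5)
  seg 7: up by d10 = -15/4 → (98/3, 5/4)

d4 = 32/3
d5 = -83/3
d6 = 3/4
d7 = -43/3
d8 = 15/4
d9 = 91/8
d10 = -15/4
endpoint = (98/3, 5/4)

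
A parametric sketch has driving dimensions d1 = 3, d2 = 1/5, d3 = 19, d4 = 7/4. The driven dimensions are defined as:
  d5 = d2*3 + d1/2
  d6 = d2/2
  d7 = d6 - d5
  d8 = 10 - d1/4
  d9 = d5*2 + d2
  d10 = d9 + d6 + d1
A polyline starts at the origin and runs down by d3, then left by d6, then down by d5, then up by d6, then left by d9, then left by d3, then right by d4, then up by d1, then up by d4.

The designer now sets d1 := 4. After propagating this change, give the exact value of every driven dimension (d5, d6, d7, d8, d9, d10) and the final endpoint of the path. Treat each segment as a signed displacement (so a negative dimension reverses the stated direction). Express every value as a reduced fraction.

Apply edit: d1 := 4
  d5 = d2*3 + d1/2 = 13/5
  d6 = d2/2 = 1/10
  d7 = d6 - d5 = -5/2
  d8 = 10 - d1/4 = 9
  d9 = d5*2 + d2 = 27/5
  d10 = d9 + d6 + d1 = 19/2
Walk from origin (0, 0):
  seg 1: down by d3 = 19 → (0, -19)
  seg 2: left by d6 = 1/10 → (-1/10, -19)
  seg 3: down by d5 = 13/5 → (-1/10, -108/5)
  seg 4: up by d6 = 1/10 → (-1/10, -43/2)
  seg 5: left by d9 = 27/5 → (-11/2, -43/2)
  seg 6: left by d3 = 19 → (-49/2, -43/2)
  seg 7: right by d4 = 7/4 → (-91/4, -43/2)
  seg 8: up by d1 = 4 → (-91/4, -35/2)
  seg 9: up by d4 = 7/4 → (-91/4, -63/4)

d5 = 13/5
d6 = 1/10
d7 = -5/2
d8 = 9
d9 = 27/5
d10 = 19/2
endpoint = (-91/4, -63/4)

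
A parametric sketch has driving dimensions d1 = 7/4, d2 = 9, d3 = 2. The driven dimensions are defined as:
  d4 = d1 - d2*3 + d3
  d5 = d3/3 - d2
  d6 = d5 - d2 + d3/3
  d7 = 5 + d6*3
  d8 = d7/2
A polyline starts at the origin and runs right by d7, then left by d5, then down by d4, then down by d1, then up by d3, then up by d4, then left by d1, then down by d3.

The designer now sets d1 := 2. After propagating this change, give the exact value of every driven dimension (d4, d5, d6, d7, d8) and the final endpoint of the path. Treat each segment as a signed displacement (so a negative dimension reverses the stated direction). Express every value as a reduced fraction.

d4 = -23
d5 = -25/3
d6 = -50/3
d7 = -45
d8 = -45/2
endpoint = (-116/3, -2)

Apply edit: d1 := 2
  d4 = d1 - d2*3 + d3 = -23
  d5 = d3/3 - d2 = -25/3
  d6 = d5 - d2 + d3/3 = -50/3
  d7 = 5 + d6*3 = -45
  d8 = d7/2 = -45/2
Walk from origin (0, 0):
  seg 1: right by d7 = -45 → (-45, 0)
  seg 2: left by d5 = -25/3 → (-110/3, 0)
  seg 3: down by d4 = -23 → (-110/3, 23)
  seg 4: down by d1 = 2 → (-110/3, 21)
  seg 5: up by d3 = 2 → (-110/3, 23)
  seg 6: up by d4 = -23 → (-110/3, 0)
  seg 7: left by d1 = 2 → (-116/3, 0)
  seg 8: down by d3 = 2 → (-116/3, -2)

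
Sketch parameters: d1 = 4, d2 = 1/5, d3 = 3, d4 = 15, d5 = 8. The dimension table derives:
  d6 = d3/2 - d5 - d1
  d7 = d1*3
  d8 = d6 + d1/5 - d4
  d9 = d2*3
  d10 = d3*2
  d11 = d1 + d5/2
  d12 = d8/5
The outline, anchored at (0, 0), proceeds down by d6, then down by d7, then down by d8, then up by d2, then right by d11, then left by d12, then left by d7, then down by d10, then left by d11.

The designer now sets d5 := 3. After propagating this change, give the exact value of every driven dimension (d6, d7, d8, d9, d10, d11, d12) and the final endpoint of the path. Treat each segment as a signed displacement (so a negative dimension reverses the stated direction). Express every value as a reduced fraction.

Apply edit: d5 := 3
  d6 = d3/2 - d5 - d1 = -11/2
  d7 = d1*3 = 12
  d8 = d6 + d1/5 - d4 = -197/10
  d9 = d2*3 = 3/5
  d10 = d3*2 = 6
  d11 = d1 + d5/2 = 11/2
  d12 = d8/5 = -197/50
Walk from origin (0, 0):
  seg 1: down by d6 = -11/2 → (0, 11/2)
  seg 2: down by d7 = 12 → (0, -13/2)
  seg 3: down by d8 = -197/10 → (0, 66/5)
  seg 4: up by d2 = 1/5 → (0, 67/5)
  seg 5: right by d11 = 11/2 → (11/2, 67/5)
  seg 6: left by d12 = -197/50 → (236/25, 67/5)
  seg 7: left by d7 = 12 → (-64/25, 67/5)
  seg 8: down by d10 = 6 → (-64/25, 37/5)
  seg 9: left by d11 = 11/2 → (-403/50, 37/5)

d6 = -11/2
d7 = 12
d8 = -197/10
d9 = 3/5
d10 = 6
d11 = 11/2
d12 = -197/50
endpoint = (-403/50, 37/5)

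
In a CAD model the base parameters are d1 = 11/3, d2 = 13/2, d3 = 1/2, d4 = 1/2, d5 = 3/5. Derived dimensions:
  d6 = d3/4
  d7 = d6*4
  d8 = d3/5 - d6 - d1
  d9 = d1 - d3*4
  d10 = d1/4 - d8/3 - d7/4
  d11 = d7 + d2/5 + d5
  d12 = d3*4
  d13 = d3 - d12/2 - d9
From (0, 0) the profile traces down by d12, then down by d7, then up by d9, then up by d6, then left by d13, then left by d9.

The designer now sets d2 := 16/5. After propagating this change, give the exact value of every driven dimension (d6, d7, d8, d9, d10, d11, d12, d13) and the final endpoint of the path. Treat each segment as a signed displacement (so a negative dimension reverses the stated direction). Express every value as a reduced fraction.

Apply edit: d2 := 16/5
  d6 = d3/4 = 1/8
  d7 = d6*4 = 1/2
  d8 = d3/5 - d6 - d1 = -443/120
  d9 = d1 - d3*4 = 5/3
  d10 = d1/4 - d8/3 - d7/4 = 91/45
  d11 = d7 + d2/5 + d5 = 87/50
  d12 = d3*4 = 2
  d13 = d3 - d12/2 - d9 = -13/6
Walk from origin (0, 0):
  seg 1: down by d12 = 2 → (0, -2)
  seg 2: down by d7 = 1/2 → (0, -5/2)
  seg 3: up by d9 = 5/3 → (0, -5/6)
  seg 4: up by d6 = 1/8 → (0, -17/24)
  seg 5: left by d13 = -13/6 → (13/6, -17/24)
  seg 6: left by d9 = 5/3 → (1/2, -17/24)

d6 = 1/8
d7 = 1/2
d8 = -443/120
d9 = 5/3
d10 = 91/45
d11 = 87/50
d12 = 2
d13 = -13/6
endpoint = (1/2, -17/24)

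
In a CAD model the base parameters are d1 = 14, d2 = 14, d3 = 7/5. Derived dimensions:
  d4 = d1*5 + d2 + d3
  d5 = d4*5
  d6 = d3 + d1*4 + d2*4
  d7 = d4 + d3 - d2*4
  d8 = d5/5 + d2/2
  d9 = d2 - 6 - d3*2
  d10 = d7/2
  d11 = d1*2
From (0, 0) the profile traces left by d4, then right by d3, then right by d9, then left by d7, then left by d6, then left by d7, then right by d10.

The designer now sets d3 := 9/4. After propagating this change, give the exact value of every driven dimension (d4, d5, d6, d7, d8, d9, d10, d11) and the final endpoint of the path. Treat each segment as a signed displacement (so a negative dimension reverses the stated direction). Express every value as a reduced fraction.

d4 = 345/4
d5 = 1725/4
d6 = 457/4
d7 = 65/2
d8 = 373/4
d9 = 7/2
d10 = 65/4
d11 = 28
endpoint = (-487/2, 0)

Apply edit: d3 := 9/4
  d4 = d1*5 + d2 + d3 = 345/4
  d5 = d4*5 = 1725/4
  d6 = d3 + d1*4 + d2*4 = 457/4
  d7 = d4 + d3 - d2*4 = 65/2
  d8 = d5/5 + d2/2 = 373/4
  d9 = d2 - 6 - d3*2 = 7/2
  d10 = d7/2 = 65/4
  d11 = d1*2 = 28
Walk from origin (0, 0):
  seg 1: left by d4 = 345/4 → (-345/4, 0)
  seg 2: right by d3 = 9/4 → (-84, 0)
  seg 3: right by d9 = 7/2 → (-161/2, 0)
  seg 4: left by d7 = 65/2 → (-113, 0)
  seg 5: left by d6 = 457/4 → (-909/4, 0)
  seg 6: left by d7 = 65/2 → (-1039/4, 0)
  seg 7: right by d10 = 65/4 → (-487/2, 0)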